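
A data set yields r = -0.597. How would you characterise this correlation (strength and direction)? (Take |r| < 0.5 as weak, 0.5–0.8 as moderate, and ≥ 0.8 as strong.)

r = -0.597 < 0 so the relationship is negative.
|r| = 0.597, which falls in the moderate range.

moderate negative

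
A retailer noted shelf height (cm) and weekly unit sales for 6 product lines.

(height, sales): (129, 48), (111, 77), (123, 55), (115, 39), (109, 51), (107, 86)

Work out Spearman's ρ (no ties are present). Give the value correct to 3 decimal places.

-0.600

Rank height: 6, 3, 5, 4, 2, 1
Rank sales: 2, 5, 4, 1, 3, 6
d = rank(height) − rank(sales): 4, -2, 1, 3, -1, -5; Σd² = 56
ρ = 1 − 6Σd² / [n(n²−1)] = 1 − 6×56 / (6×35) = 1 − 336/210 ≈ -0.600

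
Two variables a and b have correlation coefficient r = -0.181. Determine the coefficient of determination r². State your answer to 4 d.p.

r² = (-0.181)² = 0.0328

0.0328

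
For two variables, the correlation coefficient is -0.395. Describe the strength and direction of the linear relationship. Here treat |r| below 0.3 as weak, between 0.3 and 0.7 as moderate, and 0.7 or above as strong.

moderate negative

r = -0.395 < 0 so the relationship is negative.
|r| = 0.395, which falls in the moderate range.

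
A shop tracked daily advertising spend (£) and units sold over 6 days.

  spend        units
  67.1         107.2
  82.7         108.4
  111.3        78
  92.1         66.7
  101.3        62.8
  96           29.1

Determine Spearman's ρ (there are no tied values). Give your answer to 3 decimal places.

Rank spend: 1, 2, 6, 3, 5, 4
Rank units: 5, 6, 4, 3, 2, 1
d = rank(spend) − rank(units): -4, -4, 2, 0, 3, 3; Σd² = 54
ρ = 1 − 6Σd² / [n(n²−1)] = 1 − 6×54 / (6×35) = 1 − 324/210 ≈ -0.543

-0.543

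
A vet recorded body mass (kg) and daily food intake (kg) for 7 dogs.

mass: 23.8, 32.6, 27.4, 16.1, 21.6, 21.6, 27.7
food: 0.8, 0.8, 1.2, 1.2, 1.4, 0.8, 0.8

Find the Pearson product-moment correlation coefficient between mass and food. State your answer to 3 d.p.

n = 7, Σx = 170.8, Σy = 7, Σx² = 4339.58, Σy² = 7.4, Σxy = 167
nΣxy − ΣxΣy = 1169 − 1195.6 = -26.6
nΣx² − (Σx)² = 30377.06 − 29172.64 = 1204.42; nΣy² − (Σy)² = 51.8 − 49 = 2.8
r = -26.6 / √(1204.42 × 2.8) = -26.6 / 58.0722 ≈ -0.458

-0.458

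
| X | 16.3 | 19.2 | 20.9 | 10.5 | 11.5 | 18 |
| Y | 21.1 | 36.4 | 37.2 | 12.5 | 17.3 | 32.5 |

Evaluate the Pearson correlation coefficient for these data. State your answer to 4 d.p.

n = 6, ΣX = 96.4, ΣY = 157, ΣX² = 1637.64, ΣY² = 4665.8, ΣXY = 2735.49
nΣXY − ΣXΣY = 16412.94 − 15134.8 = 1278.14
nΣX² − (ΣX)² = 9825.84 − 9292.96 = 532.88; nΣY² − (ΣY)² = 27994.8 − 24649 = 3345.8
r = 1278.14 / √(532.88 × 3345.8) = 1278.14 / 1335.2565 ≈ 0.9572

0.9572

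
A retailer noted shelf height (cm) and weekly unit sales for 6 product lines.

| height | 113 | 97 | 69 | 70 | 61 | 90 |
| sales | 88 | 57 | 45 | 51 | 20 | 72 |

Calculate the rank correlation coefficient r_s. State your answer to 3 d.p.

Rank height: 6, 5, 2, 3, 1, 4
Rank sales: 6, 4, 2, 3, 1, 5
d = rank(height) − rank(sales): 0, 1, 0, 0, 0, -1; Σd² = 2
ρ = 1 − 6Σd² / [n(n²−1)] = 1 − 6×2 / (6×35) = 1 − 12/210 ≈ 0.943

0.943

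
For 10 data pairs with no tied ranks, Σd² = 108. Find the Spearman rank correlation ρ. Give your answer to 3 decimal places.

0.345

ρ = 1 − 6Σd² / [n(n²−1)] = 1 − 6×108 / (10×99)
  = 1 − 648/990 = 1 − 0.6545 ≈ 0.345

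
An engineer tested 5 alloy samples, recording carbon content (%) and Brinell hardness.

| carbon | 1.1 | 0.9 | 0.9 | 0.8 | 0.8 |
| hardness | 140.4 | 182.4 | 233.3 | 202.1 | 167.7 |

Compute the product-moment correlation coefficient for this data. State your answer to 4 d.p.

n = 5, Σx = 4.5, Σy = 925.9, Σx² = 4.11, Σy² = 176378.51, Σxy = 824.41
nΣxy − ΣxΣy = 4122.05 − 4166.55 = -44.5
nΣx² − (Σx)² = 20.55 − 20.25 = 0.3; nΣy² − (Σy)² = 881892.55 − 857290.81 = 24601.74
r = -44.5 / √(0.3 × 24601.74) = -44.5 / 85.9100 ≈ -0.5180

-0.5180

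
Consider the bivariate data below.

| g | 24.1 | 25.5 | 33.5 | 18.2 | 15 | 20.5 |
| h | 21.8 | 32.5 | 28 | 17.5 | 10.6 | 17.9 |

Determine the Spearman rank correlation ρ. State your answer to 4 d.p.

Rank g: 4, 5, 6, 2, 1, 3
Rank h: 4, 6, 5, 2, 1, 3
d = rank(g) − rank(h): 0, -1, 1, 0, 0, 0; Σd² = 2
ρ = 1 − 6Σd² / [n(n²−1)] = 1 − 6×2 / (6×35) = 1 − 12/210 ≈ 0.9429

0.9429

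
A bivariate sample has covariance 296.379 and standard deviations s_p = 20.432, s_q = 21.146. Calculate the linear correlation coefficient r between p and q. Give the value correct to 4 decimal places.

r = Cov(p,q) / (s_p · s_q) = 296.379 / (20.432 × 21.146)
  = 296.379 / 432.0551 ≈ 0.6860

0.6860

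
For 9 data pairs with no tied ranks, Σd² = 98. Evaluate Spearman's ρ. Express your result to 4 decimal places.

0.1833

ρ = 1 − 6Σd² / [n(n²−1)] = 1 − 6×98 / (9×80)
  = 1 − 588/720 = 1 − 0.81667 ≈ 0.1833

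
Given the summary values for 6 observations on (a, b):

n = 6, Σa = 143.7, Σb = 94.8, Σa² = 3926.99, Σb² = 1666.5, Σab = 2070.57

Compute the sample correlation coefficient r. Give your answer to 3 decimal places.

-0.699

r = (nΣab − ΣaΣb) / √[(nΣa² − (Σa)²)(nΣb² − (Σb)²)]
Numerator: 6×2070.57 − 143.7×94.8 = -1199.34
Denominator: √[(23561.94 − 20649.69)(9999 − 8987.04)] = √[2912.25 × 1011.96] = 1716.7063
r = -1199.34 / 1716.7063 ≈ -0.699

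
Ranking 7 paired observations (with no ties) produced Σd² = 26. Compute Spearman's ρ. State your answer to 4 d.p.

0.5357

ρ = 1 − 6Σd² / [n(n²−1)] = 1 − 6×26 / (7×48)
  = 1 − 156/336 = 1 − 0.46429 ≈ 0.5357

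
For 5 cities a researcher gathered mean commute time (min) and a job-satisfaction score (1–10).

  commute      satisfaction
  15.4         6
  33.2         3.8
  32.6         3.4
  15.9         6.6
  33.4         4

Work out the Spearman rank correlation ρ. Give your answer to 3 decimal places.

-0.500

Rank commute: 1, 4, 3, 2, 5
Rank satisfaction: 4, 2, 1, 5, 3
d = rank(commute) − rank(satisfaction): -3, 2, 2, -3, 2; Σd² = 30
ρ = 1 − 6Σd² / [n(n²−1)] = 1 − 6×30 / (5×24) = 1 − 180/120 ≈ -0.500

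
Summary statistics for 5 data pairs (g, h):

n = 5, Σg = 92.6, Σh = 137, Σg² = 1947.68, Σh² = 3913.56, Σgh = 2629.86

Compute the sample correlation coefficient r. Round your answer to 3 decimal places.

0.480

r = (nΣgh − ΣgΣh) / √[(nΣg² − (Σg)²)(nΣh² − (Σh)²)]
Numerator: 5×2629.86 − 92.6×137 = 463.1
Denominator: √[(9738.4 − 8574.76)(19567.8 − 18769)] = √[1163.64 × 798.8] = 964.1139
r = 463.1 / 964.1139 ≈ 0.480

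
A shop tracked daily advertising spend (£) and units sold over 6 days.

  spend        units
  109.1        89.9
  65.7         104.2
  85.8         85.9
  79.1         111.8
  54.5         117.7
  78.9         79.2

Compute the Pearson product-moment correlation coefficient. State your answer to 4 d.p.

-0.6209

n = 6, Σx = 473.1, Σy = 588.7, Σx² = 39033.21, Σy² = 58943.63, Σxy = 45531.16
nΣxy − ΣxΣy = 273186.96 − 278513.97 = -5327.01
nΣx² − (Σx)² = 234199.26 − 223823.61 = 10375.65; nΣy² − (Σy)² = 353661.78 − 346567.69 = 7094.09
r = -5327.01 / √(10375.65 × 7094.09) = -5327.01 / 8579.3820 ≈ -0.6209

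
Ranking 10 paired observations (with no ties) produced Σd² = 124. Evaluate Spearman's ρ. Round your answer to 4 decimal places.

0.2485

ρ = 1 − 6Σd² / [n(n²−1)] = 1 − 6×124 / (10×99)
  = 1 − 744/990 = 1 − 0.75152 ≈ 0.2485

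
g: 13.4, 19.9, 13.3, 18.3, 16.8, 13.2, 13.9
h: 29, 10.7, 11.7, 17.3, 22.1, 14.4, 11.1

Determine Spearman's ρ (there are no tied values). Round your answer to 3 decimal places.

-0.214

Rank g: 3, 7, 2, 6, 5, 1, 4
Rank h: 7, 1, 3, 5, 6, 4, 2
d = rank(g) − rank(h): -4, 6, -1, 1, -1, -3, 2; Σd² = 68
ρ = 1 − 6Σd² / [n(n²−1)] = 1 − 6×68 / (7×48) = 1 − 408/336 ≈ -0.214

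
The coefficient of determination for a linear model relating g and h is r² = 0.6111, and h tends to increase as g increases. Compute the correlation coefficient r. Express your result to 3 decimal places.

0.782

|r| = √0.6111 = 0.782
The association is positive, so r = 0.782.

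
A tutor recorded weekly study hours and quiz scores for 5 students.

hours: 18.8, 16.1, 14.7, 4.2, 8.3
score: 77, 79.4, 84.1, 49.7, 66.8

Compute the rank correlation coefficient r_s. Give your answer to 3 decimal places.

0.600

Rank hours: 5, 4, 3, 1, 2
Rank score: 3, 4, 5, 1, 2
d = rank(hours) − rank(score): 2, 0, -2, 0, 0; Σd² = 8
ρ = 1 − 6Σd² / [n(n²−1)] = 1 − 6×8 / (5×24) = 1 − 48/120 ≈ 0.600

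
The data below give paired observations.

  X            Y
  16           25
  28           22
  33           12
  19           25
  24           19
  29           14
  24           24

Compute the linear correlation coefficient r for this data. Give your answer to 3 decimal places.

n = 7, ΣX = 173, ΣY = 141, ΣX² = 4483, ΣY² = 3011, ΣXY = 3325
nΣXY − ΣXΣY = 23275 − 24393 = -1118
nΣX² − (ΣX)² = 31381 − 29929 = 1452; nΣY² − (ΣY)² = 21077 − 19881 = 1196
r = -1118 / √(1452 × 1196) = -1118 / 1317.7982 ≈ -0.848

-0.848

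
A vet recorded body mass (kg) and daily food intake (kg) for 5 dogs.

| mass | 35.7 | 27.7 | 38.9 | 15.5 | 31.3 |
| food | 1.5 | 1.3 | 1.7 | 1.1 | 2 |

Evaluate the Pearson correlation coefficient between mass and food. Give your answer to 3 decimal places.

n = 5, Σx = 149.1, Σy = 7.6, Σx² = 4774.93, Σy² = 12.04, Σxy = 235.34
nΣxy − ΣxΣy = 1176.7 − 1133.16 = 43.54
nΣx² − (Σx)² = 23874.65 − 22230.81 = 1643.84; nΣy² − (Σy)² = 60.2 − 57.76 = 2.44
r = 43.54 / √(1643.84 × 2.44) = 43.54 / 63.3322 ≈ 0.687

0.687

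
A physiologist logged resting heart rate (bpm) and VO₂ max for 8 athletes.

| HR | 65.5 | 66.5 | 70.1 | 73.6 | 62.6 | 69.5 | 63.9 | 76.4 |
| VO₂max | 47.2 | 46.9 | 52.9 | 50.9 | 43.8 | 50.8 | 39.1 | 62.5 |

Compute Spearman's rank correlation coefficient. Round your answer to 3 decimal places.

0.929

Rank HR: 3, 4, 6, 7, 1, 5, 2, 8
Rank VO₂max: 4, 3, 7, 6, 2, 5, 1, 8
d = rank(HR) − rank(VO₂max): -1, 1, -1, 1, -1, 0, 1, 0; Σd² = 6
ρ = 1 − 6Σd² / [n(n²−1)] = 1 − 6×6 / (8×63) = 1 − 36/504 ≈ 0.929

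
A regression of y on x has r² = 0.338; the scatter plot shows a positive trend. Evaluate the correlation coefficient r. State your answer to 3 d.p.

|r| = √0.338 = 0.581
The association is positive, so r = 0.581.

0.581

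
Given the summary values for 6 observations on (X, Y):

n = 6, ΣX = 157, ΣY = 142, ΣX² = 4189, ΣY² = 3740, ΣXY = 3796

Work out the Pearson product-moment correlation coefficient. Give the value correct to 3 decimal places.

0.459

r = (nΣXY − ΣXΣY) / √[(nΣX² − (ΣX)²)(nΣY² − (ΣY)²)]
Numerator: 6×3796 − 157×142 = 482
Denominator: √[(25134 − 24649)(22440 − 20164)] = √[485 × 2276] = 1050.6474
r = 482 / 1050.6474 ≈ 0.459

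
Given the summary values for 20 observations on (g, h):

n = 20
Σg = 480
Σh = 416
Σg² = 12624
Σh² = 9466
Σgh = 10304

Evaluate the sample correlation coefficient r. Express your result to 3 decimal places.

0.338

r = (nΣgh − ΣgΣh) / √[(nΣg² − (Σg)²)(nΣh² − (Σh)²)]
Numerator: 20×10304 − 480×416 = 6400
Denominator: √[(252480 − 230400)(189320 − 173056)] = √[22080 × 16264] = 18950.1747
r = 6400 / 18950.1747 ≈ 0.338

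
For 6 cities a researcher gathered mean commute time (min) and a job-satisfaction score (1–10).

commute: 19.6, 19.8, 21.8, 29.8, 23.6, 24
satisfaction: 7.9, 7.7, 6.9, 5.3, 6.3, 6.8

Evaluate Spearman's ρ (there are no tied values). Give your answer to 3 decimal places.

-0.943

Rank commute: 1, 2, 3, 6, 4, 5
Rank satisfaction: 6, 5, 4, 1, 2, 3
d = rank(commute) − rank(satisfaction): -5, -3, -1, 5, 2, 2; Σd² = 68
ρ = 1 − 6Σd² / [n(n²−1)] = 1 − 6×68 / (6×35) = 1 − 408/210 ≈ -0.943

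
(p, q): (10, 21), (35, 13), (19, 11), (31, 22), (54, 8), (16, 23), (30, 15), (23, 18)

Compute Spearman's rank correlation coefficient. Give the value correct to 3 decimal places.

Rank p: 1, 7, 3, 6, 8, 2, 5, 4
Rank q: 6, 3, 2, 7, 1, 8, 4, 5
d = rank(p) − rank(q): -5, 4, 1, -1, 7, -6, 1, -1; Σd² = 130
ρ = 1 − 6Σd² / [n(n²−1)] = 1 − 6×130 / (8×63) = 1 − 780/504 ≈ -0.548

-0.548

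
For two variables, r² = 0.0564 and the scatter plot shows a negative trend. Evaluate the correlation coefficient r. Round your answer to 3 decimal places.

-0.237

|r| = √0.0564 = 0.237
The association is negative, so r = −0.237.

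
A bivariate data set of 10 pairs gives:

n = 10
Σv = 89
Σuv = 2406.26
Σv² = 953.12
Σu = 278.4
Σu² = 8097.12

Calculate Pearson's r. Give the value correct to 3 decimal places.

-0.303

r = (nΣuv − ΣuΣv) / √[(nΣu² − (Σu)²)(nΣv² − (Σv)²)]
Numerator: 10×2406.26 − 278.4×89 = -715
Denominator: √[(80971.2 − 77506.56)(9531.2 − 7921)] = √[3464.64 × 1610.2] = 2361.9406
r = -715 / 2361.9406 ≈ -0.303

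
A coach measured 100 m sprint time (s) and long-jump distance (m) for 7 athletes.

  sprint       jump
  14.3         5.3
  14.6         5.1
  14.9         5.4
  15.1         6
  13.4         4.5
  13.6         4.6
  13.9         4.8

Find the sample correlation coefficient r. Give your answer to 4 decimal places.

0.9364

n = 7, Σx = 99.8, Σy = 35.7, Σx² = 1425.4, Σy² = 183.71, Σxy = 510.89
nΣxy − ΣxΣy = 3576.23 − 3562.86 = 13.37
nΣx² − (Σx)² = 9977.8 − 9960.04 = 17.76; nΣy² − (Σy)² = 1285.97 − 1274.49 = 11.48
r = 13.37 / √(17.76 × 11.48) = 13.37 / 14.2788 ≈ 0.9364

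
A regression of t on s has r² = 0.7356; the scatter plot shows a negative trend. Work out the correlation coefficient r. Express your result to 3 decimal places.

-0.858

|r| = √0.7356 = 0.858
The association is negative, so r = −0.858.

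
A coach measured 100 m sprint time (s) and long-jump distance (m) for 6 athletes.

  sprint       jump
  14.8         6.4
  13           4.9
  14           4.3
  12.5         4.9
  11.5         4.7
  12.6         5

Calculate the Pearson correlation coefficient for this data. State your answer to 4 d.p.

n = 6, Σx = 78.4, Σy = 30.2, Σx² = 1031.3, Σy² = 154.56, Σxy = 396.92
nΣxy − ΣxΣy = 2381.52 − 2367.68 = 13.84
nΣx² − (Σx)² = 6187.8 − 6146.56 = 41.24; nΣy² − (Σy)² = 927.36 − 912.04 = 15.32
r = 13.84 / √(41.24 × 15.32) = 13.84 / 25.1356 ≈ 0.5506

0.5506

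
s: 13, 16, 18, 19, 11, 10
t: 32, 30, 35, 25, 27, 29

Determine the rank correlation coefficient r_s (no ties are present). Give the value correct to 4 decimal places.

0.0286

Rank s: 3, 4, 5, 6, 2, 1
Rank t: 5, 4, 6, 1, 2, 3
d = rank(s) − rank(t): -2, 0, -1, 5, 0, -2; Σd² = 34
ρ = 1 − 6Σd² / [n(n²−1)] = 1 − 6×34 / (6×35) = 1 − 204/210 ≈ 0.0286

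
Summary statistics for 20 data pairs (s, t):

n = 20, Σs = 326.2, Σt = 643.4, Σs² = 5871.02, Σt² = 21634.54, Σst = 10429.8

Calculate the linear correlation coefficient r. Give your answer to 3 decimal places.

r = (nΣst − ΣsΣt) / √[(nΣs² − (Σs)²)(nΣt² − (Σt)²)]
Numerator: 20×10429.8 − 326.2×643.4 = -1281.08
Denominator: √[(117420.4 − 106406.44)(432690.8 − 413963.56)] = √[11013.96 × 18727.24] = 14361.7921
r = -1281.08 / 14361.7921 ≈ -0.089

-0.089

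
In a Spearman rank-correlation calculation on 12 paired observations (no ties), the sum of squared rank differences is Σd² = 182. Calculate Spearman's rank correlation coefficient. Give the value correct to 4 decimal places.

0.3636

ρ = 1 − 6Σd² / [n(n²−1)] = 1 − 6×182 / (12×143)
  = 1 − 1092/1716 = 1 − 0.63636 ≈ 0.3636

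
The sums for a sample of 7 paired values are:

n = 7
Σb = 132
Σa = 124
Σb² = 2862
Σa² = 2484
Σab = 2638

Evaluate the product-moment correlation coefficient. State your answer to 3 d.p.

r = (nΣab − ΣaΣb) / √[(nΣa² − (Σa)²)(nΣb² − (Σb)²)]
Numerator: 7×2638 − 124×132 = 2098
Denominator: √[(17388 − 15376)(20034 − 17424)] = √[2012 × 2610] = 2291.5759
r = 2098 / 2291.5759 ≈ 0.916

0.916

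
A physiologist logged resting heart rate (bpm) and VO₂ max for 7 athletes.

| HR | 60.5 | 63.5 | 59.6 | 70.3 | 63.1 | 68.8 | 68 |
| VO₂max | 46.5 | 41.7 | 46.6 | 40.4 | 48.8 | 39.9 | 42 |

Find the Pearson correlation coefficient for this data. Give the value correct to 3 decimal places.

n = 7, Σx = 453.8, Σy = 305.9, Σx² = 29525.8, Σy² = 13442.31, Σxy = 19759.08
nΣxy − ΣxΣy = 138313.56 − 138817.42 = -503.86
nΣx² − (Σx)² = 206680.6 − 205934.44 = 746.16; nΣy² − (Σy)² = 94096.17 − 93574.81 = 521.36
r = -503.86 / √(746.16 × 521.36) = -503.86 / 623.7131 ≈ -0.808

-0.808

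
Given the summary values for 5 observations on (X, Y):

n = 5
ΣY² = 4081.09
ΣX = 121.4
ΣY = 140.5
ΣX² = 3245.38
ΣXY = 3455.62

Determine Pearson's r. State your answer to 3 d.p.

r = (nΣXY − ΣXΣY) / √[(nΣX² − (ΣX)²)(nΣY² − (ΣY)²)]
Numerator: 5×3455.62 − 121.4×140.5 = 221.4
Denominator: √[(16226.9 − 14737.96)(20405.45 − 19740.25)] = √[1488.94 × 665.2] = 995.2100
r = 221.4 / 995.2100 ≈ 0.222

0.222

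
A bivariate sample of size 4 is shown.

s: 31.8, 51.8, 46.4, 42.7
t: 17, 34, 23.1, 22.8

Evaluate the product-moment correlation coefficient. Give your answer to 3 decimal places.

n = 4, Σs = 172.7, Σt = 96.9, Σs² = 7670.73, Σt² = 2498.45, Σst = 4347.2
nΣst − ΣsΣt = 17388.8 − 16734.63 = 654.17
nΣs² − (Σs)² = 30682.92 − 29825.29 = 857.63; nΣt² − (Σt)² = 9993.8 − 9389.61 = 604.19
r = 654.17 / √(857.63 × 604.19) = 654.17 / 719.8413 ≈ 0.909

0.909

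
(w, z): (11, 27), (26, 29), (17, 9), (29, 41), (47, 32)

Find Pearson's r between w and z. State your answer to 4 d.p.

0.4804

n = 5, Σw = 130, Σz = 138, Σw² = 4136, Σz² = 4356, Σwz = 3897
nΣwz − ΣwΣz = 19485 − 17940 = 1545
nΣw² − (Σw)² = 20680 − 16900 = 3780; nΣz² − (Σz)² = 21780 − 19044 = 2736
r = 1545 / √(3780 × 2736) = 1545 / 3215.9104 ≈ 0.4804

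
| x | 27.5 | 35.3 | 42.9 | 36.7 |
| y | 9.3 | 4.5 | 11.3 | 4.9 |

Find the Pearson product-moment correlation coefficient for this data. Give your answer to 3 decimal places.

n = 4, Σx = 142.4, Σy = 30, Σx² = 5189.64, Σy² = 258.44, Σxy = 1079.2
nΣxy − ΣxΣy = 4316.8 − 4272 = 44.8
nΣx² − (Σx)² = 20758.56 − 20277.76 = 480.8; nΣy² − (Σy)² = 1033.76 − 900 = 133.76
r = 44.8 / √(480.8 × 133.76) = 44.8 / 253.5977 ≈ 0.177

0.177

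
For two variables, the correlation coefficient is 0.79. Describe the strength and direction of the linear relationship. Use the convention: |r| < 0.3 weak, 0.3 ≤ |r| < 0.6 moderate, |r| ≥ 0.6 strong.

r = 0.79 > 0 so the relationship is positive.
|r| = 0.79, which falls in the strong range.

strong positive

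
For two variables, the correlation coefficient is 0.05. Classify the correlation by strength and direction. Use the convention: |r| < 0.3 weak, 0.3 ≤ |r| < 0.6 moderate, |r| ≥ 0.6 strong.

weak positive

r = 0.05 > 0 so the relationship is positive.
|r| = 0.05, which falls in the weak range.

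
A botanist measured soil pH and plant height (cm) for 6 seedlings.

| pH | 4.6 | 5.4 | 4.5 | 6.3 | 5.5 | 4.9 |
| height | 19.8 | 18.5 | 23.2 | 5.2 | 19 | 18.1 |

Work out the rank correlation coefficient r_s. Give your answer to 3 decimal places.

-0.771

Rank pH: 2, 4, 1, 6, 5, 3
Rank height: 5, 3, 6, 1, 4, 2
d = rank(pH) − rank(height): -3, 1, -5, 5, 1, 1; Σd² = 62
ρ = 1 − 6Σd² / [n(n²−1)] = 1 − 6×62 / (6×35) = 1 − 372/210 ≈ -0.771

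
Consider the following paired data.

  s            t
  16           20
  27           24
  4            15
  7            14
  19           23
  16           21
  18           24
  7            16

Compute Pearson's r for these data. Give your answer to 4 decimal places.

0.9297

n = 8, Σs = 114, Σt = 157, Σs² = 2040, Σt² = 3199, Σst = 2443
nΣst − ΣsΣt = 19544 − 17898 = 1646
nΣs² − (Σs)² = 16320 − 12996 = 3324; nΣt² − (Σt)² = 25592 − 24649 = 943
r = 1646 / √(3324 × 943) = 1646 / 1770.4610 ≈ 0.9297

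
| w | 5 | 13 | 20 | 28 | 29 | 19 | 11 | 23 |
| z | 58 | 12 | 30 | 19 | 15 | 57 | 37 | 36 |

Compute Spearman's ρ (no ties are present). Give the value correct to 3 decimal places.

-0.571

Rank w: 1, 3, 5, 7, 8, 4, 2, 6
Rank z: 8, 1, 4, 3, 2, 7, 6, 5
d = rank(w) − rank(z): -7, 2, 1, 4, 6, -3, -4, 1; Σd² = 132
ρ = 1 − 6Σd² / [n(n²−1)] = 1 − 6×132 / (8×63) = 1 − 792/504 ≈ -0.571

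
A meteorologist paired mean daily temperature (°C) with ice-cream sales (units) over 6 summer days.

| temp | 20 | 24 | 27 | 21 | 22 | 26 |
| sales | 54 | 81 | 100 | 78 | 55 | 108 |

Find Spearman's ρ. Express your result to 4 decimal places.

0.8857

Rank temp: 1, 4, 6, 2, 3, 5
Rank sales: 1, 4, 5, 3, 2, 6
d = rank(temp) − rank(sales): 0, 0, 1, -1, 1, -1; Σd² = 4
ρ = 1 − 6Σd² / [n(n²−1)] = 1 − 6×4 / (6×35) = 1 − 24/210 ≈ 0.8857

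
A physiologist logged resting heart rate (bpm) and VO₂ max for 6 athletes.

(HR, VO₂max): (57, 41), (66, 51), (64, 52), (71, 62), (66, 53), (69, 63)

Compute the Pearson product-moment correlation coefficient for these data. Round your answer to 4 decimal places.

n = 6, Σx = 393, Σy = 322, Σx² = 25859, Σy² = 17608, Σxy = 21278
nΣxy − ΣxΣy = 127668 − 126546 = 1122
nΣx² − (Σx)² = 155154 − 154449 = 705; nΣy² − (Σy)² = 105648 − 103684 = 1964
r = 1122 / √(705 × 1964) = 1122 / 1176.6988 ≈ 0.9535

0.9535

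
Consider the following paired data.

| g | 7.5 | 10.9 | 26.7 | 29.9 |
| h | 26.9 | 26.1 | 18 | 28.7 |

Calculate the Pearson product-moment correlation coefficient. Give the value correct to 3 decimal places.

n = 4, Σg = 75, Σh = 99.7, Σg² = 1781.96, Σh² = 2552.51, Σgh = 1824.97
nΣgh − ΣgΣh = 7299.88 − 7477.5 = -177.62
nΣg² − (Σg)² = 7127.84 − 5625 = 1502.84; nΣh² − (Σh)² = 10210.04 − 9940.09 = 269.95
r = -177.62 / √(1502.84 × 269.95) = -177.62 / 636.9393 ≈ -0.279

-0.279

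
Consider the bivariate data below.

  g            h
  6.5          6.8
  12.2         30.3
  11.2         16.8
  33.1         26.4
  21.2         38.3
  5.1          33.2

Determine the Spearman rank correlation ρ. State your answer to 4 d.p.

0.2000

Rank g: 2, 4, 3, 6, 5, 1
Rank h: 1, 4, 2, 3, 6, 5
d = rank(g) − rank(h): 1, 0, 1, 3, -1, -4; Σd² = 28
ρ = 1 − 6Σd² / [n(n²−1)] = 1 − 6×28 / (6×35) = 1 − 168/210 ≈ 0.2000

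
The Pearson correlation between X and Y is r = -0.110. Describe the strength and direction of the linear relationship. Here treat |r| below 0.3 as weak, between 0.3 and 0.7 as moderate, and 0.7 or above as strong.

r = -0.110 < 0 so the relationship is negative.
|r| = 0.110, which falls in the weak range.

weak negative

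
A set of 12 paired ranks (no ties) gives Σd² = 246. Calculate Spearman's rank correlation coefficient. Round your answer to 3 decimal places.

0.140

ρ = 1 − 6Σd² / [n(n²−1)] = 1 − 6×246 / (12×143)
  = 1 − 1476/1716 = 1 − 0.8601 ≈ 0.140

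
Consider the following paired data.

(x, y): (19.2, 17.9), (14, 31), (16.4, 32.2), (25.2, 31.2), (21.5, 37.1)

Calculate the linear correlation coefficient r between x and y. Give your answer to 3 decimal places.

0.098

n = 5, Σx = 96.3, Σy = 149.4, Σx² = 1930.89, Σy² = 4668.1, Σxy = 2889.65
nΣxy − ΣxΣy = 14448.25 − 14387.22 = 61.03
nΣx² − (Σx)² = 9654.45 − 9273.69 = 380.76; nΣy² − (Σy)² = 23340.5 − 22320.36 = 1020.14
r = 61.03 / √(380.76 × 1020.14) = 61.03 / 623.2403 ≈ 0.098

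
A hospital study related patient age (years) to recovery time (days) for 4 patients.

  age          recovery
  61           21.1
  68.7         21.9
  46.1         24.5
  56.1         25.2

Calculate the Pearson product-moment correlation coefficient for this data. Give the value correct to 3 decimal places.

-0.702

n = 4, Σx = 231.9, Σy = 92.7, Σx² = 13713.11, Σy² = 2160.11, Σxy = 5334.8
nΣxy − ΣxΣy = 21339.2 − 21497.13 = -157.93
nΣx² − (Σx)² = 54852.44 − 53777.61 = 1074.83; nΣy² − (Σy)² = 8640.44 − 8593.29 = 47.15
r = -157.93 / √(1074.83 × 47.15) = -157.93 / 225.1183 ≈ -0.702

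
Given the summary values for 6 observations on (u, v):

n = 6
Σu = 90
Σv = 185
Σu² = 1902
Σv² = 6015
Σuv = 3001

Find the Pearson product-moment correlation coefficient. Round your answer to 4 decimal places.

r = (nΣuv − ΣuΣv) / √[(nΣu² − (Σu)²)(nΣv² − (Σv)²)]
Numerator: 6×3001 − 90×185 = 1356
Denominator: √[(11412 − 8100)(36090 − 34225)] = √[3312 × 1865] = 2485.3330
r = 1356 / 2485.3330 ≈ 0.5456

0.5456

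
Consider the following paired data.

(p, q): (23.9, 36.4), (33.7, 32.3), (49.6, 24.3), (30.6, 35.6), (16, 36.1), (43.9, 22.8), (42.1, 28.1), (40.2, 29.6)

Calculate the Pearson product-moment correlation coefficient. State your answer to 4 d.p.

-0.9033

n = 8, Σp = 280, Σq = 245.2, Σp² = 10675.08, Σq² = 7714.92, Σpq = 8204.56
nΣpq − ΣpΣq = 65636.48 − 68656 = -3019.52
nΣp² − (Σp)² = 85400.64 − 78400 = 7000.64; nΣq² − (Σq)² = 61719.36 − 60123.04 = 1596.32
r = -3019.52 / √(7000.64 × 1596.32) = -3019.52 / 3342.9421 ≈ -0.9033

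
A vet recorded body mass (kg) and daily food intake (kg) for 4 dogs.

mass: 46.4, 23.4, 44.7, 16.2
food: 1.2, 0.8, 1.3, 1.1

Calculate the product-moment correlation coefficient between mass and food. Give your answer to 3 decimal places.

0.667

n = 4, Σx = 130.7, Σy = 4.4, Σx² = 4961.05, Σy² = 4.98, Σxy = 150.33
nΣxy − ΣxΣy = 601.32 − 575.08 = 26.24
nΣx² − (Σx)² = 19844.2 − 17082.49 = 2761.71; nΣy² − (Σy)² = 19.92 − 19.36 = 0.56
r = 26.24 / √(2761.71 × 0.56) = 26.24 / 39.3263 ≈ 0.667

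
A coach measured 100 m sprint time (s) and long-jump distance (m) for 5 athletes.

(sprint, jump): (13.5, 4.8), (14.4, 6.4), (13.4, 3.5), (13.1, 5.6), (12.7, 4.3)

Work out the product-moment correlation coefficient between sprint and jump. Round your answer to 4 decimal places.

n = 5, Σx = 67.1, Σy = 24.6, Σx² = 902.07, Σy² = 126.1, Σxy = 331.83
nΣxy − ΣxΣy = 1659.15 − 1650.66 = 8.49
nΣx² − (Σx)² = 4510.35 − 4502.41 = 7.94; nΣy² − (Σy)² = 630.5 − 605.16 = 25.34
r = 8.49 / √(7.94 × 25.34) = 8.49 / 14.1845 ≈ 0.5985

0.5985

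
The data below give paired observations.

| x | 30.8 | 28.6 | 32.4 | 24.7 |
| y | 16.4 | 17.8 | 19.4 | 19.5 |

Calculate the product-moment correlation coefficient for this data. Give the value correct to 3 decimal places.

n = 4, Σx = 116.5, Σy = 73.1, Σx² = 3426.45, Σy² = 1342.41, Σxy = 2124.41
nΣxy − ΣxΣy = 8497.64 − 8516.15 = -18.51
nΣx² − (Σx)² = 13705.8 − 13572.25 = 133.55; nΣy² − (Σy)² = 5369.64 − 5343.61 = 26.03
r = -18.51 / √(133.55 × 26.03) = -18.51 / 58.9602 ≈ -0.314

-0.314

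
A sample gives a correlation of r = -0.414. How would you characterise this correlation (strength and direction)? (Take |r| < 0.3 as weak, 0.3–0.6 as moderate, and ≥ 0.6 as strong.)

moderate negative

r = -0.414 < 0 so the relationship is negative.
|r| = 0.414, which falls in the moderate range.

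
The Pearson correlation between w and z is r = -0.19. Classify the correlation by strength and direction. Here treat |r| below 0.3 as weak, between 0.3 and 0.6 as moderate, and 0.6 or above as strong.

r = -0.19 < 0 so the relationship is negative.
|r| = 0.19, which falls in the weak range.

weak negative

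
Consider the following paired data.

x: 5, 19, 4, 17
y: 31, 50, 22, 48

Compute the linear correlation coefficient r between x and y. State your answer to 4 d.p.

0.9744

n = 4, Σx = 45, Σy = 151, Σx² = 691, Σy² = 6249, Σxy = 2009
nΣxy − ΣxΣy = 8036 − 6795 = 1241
nΣx² − (Σx)² = 2764 − 2025 = 739; nΣy² − (Σy)² = 24996 − 22801 = 2195
r = 1241 / √(739 × 2195) = 1241 / 1273.6189 ≈ 0.9744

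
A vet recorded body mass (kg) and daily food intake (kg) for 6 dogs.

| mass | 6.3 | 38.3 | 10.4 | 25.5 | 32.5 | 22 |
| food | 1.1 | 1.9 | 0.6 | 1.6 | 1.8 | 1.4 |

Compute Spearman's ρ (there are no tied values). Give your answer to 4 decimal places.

Rank mass: 1, 6, 2, 4, 5, 3
Rank food: 2, 6, 1, 4, 5, 3
d = rank(mass) − rank(food): -1, 0, 1, 0, 0, 0; Σd² = 2
ρ = 1 − 6Σd² / [n(n²−1)] = 1 − 6×2 / (6×35) = 1 − 12/210 ≈ 0.9429

0.9429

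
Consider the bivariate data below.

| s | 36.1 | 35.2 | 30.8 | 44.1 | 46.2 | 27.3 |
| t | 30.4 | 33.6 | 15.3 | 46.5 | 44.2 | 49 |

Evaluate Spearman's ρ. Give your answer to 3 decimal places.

0.029

Rank s: 4, 3, 2, 5, 6, 1
Rank t: 2, 3, 1, 5, 4, 6
d = rank(s) − rank(t): 2, 0, 1, 0, 2, -5; Σd² = 34
ρ = 1 − 6Σd² / [n(n²−1)] = 1 − 6×34 / (6×35) = 1 − 204/210 ≈ 0.029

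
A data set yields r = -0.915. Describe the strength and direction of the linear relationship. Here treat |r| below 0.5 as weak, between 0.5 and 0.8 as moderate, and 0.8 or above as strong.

strong negative

r = -0.915 < 0 so the relationship is negative.
|r| = 0.915, which falls in the strong range.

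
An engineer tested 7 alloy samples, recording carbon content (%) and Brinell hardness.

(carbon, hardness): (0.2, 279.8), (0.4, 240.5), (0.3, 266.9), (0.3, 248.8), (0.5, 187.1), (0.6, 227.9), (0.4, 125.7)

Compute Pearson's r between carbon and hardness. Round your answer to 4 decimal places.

n = 7, Σx = 2.7, Σy = 1576.7, Σx² = 1.15, Σy² = 372010.65, Σxy = 587.44
nΣxy − ΣxΣy = 4112.08 − 4257.09 = -145.01
nΣx² − (Σx)² = 8.05 − 7.29 = 0.76; nΣy² − (Σy)² = 2604074.55 − 2485982.89 = 118091.66
r = -145.01 / √(0.76 × 118091.66) = -145.01 / 299.5825 ≈ -0.4840

-0.4840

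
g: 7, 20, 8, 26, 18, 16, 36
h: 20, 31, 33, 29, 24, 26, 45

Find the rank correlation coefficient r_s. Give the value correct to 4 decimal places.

0.5714

Rank g: 1, 5, 2, 6, 4, 3, 7
Rank h: 1, 5, 6, 4, 2, 3, 7
d = rank(g) − rank(h): 0, 0, -4, 2, 2, 0, 0; Σd² = 24
ρ = 1 − 6Σd² / [n(n²−1)] = 1 − 6×24 / (7×48) = 1 − 144/336 ≈ 0.5714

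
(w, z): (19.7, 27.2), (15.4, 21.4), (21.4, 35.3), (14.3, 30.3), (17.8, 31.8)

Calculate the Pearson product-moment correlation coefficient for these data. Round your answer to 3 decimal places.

0.536

n = 5, Σw = 88.6, Σz = 146, Σw² = 1604.54, Σz² = 4373.22, Σwz = 2620.15
nΣwz − ΣwΣz = 13100.75 − 12935.6 = 165.15
nΣw² − (Σw)² = 8022.7 − 7849.96 = 172.74; nΣz² − (Σz)² = 21866.1 − 21316 = 550.1
r = 165.15 / √(172.74 × 550.1) = 165.15 / 308.2601 ≈ 0.536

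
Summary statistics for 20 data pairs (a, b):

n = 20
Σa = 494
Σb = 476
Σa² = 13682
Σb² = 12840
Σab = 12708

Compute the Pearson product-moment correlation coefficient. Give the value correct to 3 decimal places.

0.636

r = (nΣab − ΣaΣb) / √[(nΣa² − (Σa)²)(nΣb² − (Σb)²)]
Numerator: 20×12708 − 494×476 = 19016
Denominator: √[(273640 − 244036)(256800 − 226576)] = √[29604 × 30224] = 29912.3937
r = 19016 / 29912.3937 ≈ 0.636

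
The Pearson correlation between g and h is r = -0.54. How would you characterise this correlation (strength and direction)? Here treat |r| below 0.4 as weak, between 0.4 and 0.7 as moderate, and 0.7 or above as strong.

r = -0.54 < 0 so the relationship is negative.
|r| = 0.54, which falls in the moderate range.

moderate negative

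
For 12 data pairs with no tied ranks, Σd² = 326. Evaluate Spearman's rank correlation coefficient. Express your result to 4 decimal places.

-0.1399

ρ = 1 − 6Σd² / [n(n²−1)] = 1 − 6×326 / (12×143)
  = 1 − 1956/1716 = 1 − 1.13986 ≈ -0.1399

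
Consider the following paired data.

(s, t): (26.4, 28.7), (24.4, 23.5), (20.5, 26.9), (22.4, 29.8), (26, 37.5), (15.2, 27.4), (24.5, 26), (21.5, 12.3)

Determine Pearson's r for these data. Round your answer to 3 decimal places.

n = 8, Σs = 180.9, Σt = 212.1, Σs² = 4183.87, Σt² = 5971.89, Σst = 4842.98
nΣst − ΣsΣt = 38743.84 − 38368.89 = 374.95
nΣs² − (Σs)² = 33470.96 − 32724.81 = 746.15; nΣt² − (Σt)² = 47775.12 − 44986.41 = 2788.71
r = 374.95 / √(746.15 × 2788.71) = 374.95 / 1442.4964 ≈ 0.260

0.260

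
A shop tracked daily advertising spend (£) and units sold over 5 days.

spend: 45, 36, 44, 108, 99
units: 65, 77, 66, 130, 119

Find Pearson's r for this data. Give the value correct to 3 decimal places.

0.967

n = 5, Σx = 332, Σy = 457, Σx² = 26722, Σy² = 45571, Σxy = 34422
nΣxy − ΣxΣy = 172110 − 151724 = 20386
nΣx² − (Σx)² = 133610 − 110224 = 23386; nΣy² − (Σy)² = 227855 − 208849 = 19006
r = 20386 / √(23386 × 19006) = 20386 / 21082.5595 ≈ 0.967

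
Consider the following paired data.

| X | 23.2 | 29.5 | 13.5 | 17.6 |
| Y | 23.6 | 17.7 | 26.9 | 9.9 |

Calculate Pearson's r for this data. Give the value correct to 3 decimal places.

n = 4, ΣX = 83.8, ΣY = 78.1, ΣX² = 1900.5, ΣY² = 1691.87, ΣXY = 1607.06
nΣXY − ΣXΣY = 6428.24 − 6544.78 = -116.54
nΣX² − (ΣX)² = 7602 − 7022.44 = 579.56; nΣY² − (ΣY)² = 6767.48 − 6099.61 = 667.87
r = -116.54 / √(579.56 × 667.87) = -116.54 / 622.1501 ≈ -0.187

-0.187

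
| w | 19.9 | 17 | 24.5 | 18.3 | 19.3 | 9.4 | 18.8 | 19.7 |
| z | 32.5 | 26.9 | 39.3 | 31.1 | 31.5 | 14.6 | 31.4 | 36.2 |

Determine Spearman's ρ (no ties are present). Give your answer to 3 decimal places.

0.976

Rank w: 7, 2, 8, 3, 5, 1, 4, 6
Rank z: 6, 2, 8, 3, 5, 1, 4, 7
d = rank(w) − rank(z): 1, 0, 0, 0, 0, 0, 0, -1; Σd² = 2
ρ = 1 − 6Σd² / [n(n²−1)] = 1 − 6×2 / (8×63) = 1 − 12/504 ≈ 0.976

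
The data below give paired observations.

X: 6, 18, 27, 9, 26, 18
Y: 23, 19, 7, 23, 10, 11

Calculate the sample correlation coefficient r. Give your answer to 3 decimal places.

-0.922

n = 6, ΣX = 104, ΣY = 93, ΣX² = 2170, ΣY² = 1689, ΣXY = 1334
nΣXY − ΣXΣY = 8004 − 9672 = -1668
nΣX² − (ΣX)² = 13020 − 10816 = 2204; nΣY² − (ΣY)² = 10134 − 8649 = 1485
r = -1668 / √(2204 × 1485) = -1668 / 1809.1269 ≈ -0.922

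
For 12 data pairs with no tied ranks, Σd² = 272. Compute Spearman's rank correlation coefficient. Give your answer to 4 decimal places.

0.0490

ρ = 1 − 6Σd² / [n(n²−1)] = 1 − 6×272 / (12×143)
  = 1 − 1632/1716 = 1 − 0.95105 ≈ 0.0490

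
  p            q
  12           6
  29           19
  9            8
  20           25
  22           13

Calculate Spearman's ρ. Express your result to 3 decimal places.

0.600

Rank p: 2, 5, 1, 3, 4
Rank q: 1, 4, 2, 5, 3
d = rank(p) − rank(q): 1, 1, -1, -2, 1; Σd² = 8
ρ = 1 − 6Σd² / [n(n²−1)] = 1 − 6×8 / (5×24) = 1 − 48/120 ≈ 0.600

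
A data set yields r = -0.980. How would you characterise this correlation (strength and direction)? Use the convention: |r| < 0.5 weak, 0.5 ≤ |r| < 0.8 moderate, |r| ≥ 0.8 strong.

r = -0.980 < 0 so the relationship is negative.
|r| = 0.980, which falls in the strong range.

strong negative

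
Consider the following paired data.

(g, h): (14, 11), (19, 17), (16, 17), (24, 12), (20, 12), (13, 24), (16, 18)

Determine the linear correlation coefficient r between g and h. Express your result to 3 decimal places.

-0.546

n = 7, Σg = 122, Σh = 111, Σg² = 2214, Σh² = 1887, Σgh = 1877
nΣgh − ΣgΣh = 13139 − 13542 = -403
nΣg² − (Σg)² = 15498 − 14884 = 614; nΣh² − (Σh)² = 13209 − 12321 = 888
r = -403 / √(614 × 888) = -403 / 738.3983 ≈ -0.546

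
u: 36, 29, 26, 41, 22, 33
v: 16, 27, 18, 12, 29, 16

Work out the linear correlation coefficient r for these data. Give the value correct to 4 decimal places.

-0.8232

n = 6, Σu = 187, Σv = 118, Σu² = 6067, Σv² = 2550, Σuv = 3485
nΣuv − ΣuΣv = 20910 − 22066 = -1156
nΣu² − (Σu)² = 36402 − 34969 = 1433; nΣv² − (Σv)² = 15300 − 13924 = 1376
r = -1156 / √(1433 × 1376) = -1156 / 1404.2108 ≈ -0.8232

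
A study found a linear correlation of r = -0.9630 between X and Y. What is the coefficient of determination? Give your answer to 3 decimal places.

r² = (-0.9630)² = 0.927

0.927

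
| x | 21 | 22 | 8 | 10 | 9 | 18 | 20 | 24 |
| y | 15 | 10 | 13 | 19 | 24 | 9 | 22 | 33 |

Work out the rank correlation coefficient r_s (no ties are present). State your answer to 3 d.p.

Rank x: 6, 7, 1, 3, 2, 4, 5, 8
Rank y: 4, 2, 3, 5, 7, 1, 6, 8
d = rank(x) − rank(y): 2, 5, -2, -2, -5, 3, -1, 0; Σd² = 72
ρ = 1 − 6Σd² / [n(n²−1)] = 1 − 6×72 / (8×63) = 1 − 432/504 ≈ 0.143

0.143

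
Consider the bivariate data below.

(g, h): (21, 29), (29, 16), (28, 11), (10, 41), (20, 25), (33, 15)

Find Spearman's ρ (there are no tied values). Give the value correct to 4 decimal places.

-0.7714

Rank g: 3, 5, 4, 1, 2, 6
Rank h: 5, 3, 1, 6, 4, 2
d = rank(g) − rank(h): -2, 2, 3, -5, -2, 4; Σd² = 62
ρ = 1 − 6Σd² / [n(n²−1)] = 1 − 6×62 / (6×35) = 1 − 372/210 ≈ -0.7714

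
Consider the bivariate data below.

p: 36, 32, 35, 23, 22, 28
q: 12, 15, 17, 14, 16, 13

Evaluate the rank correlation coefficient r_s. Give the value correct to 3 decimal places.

-0.257

Rank p: 6, 4, 5, 2, 1, 3
Rank q: 1, 4, 6, 3, 5, 2
d = rank(p) − rank(q): 5, 0, -1, -1, -4, 1; Σd² = 44
ρ = 1 − 6Σd² / [n(n²−1)] = 1 − 6×44 / (6×35) = 1 − 264/210 ≈ -0.257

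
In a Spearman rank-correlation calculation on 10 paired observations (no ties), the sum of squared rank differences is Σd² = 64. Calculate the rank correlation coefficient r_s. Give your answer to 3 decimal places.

ρ = 1 − 6Σd² / [n(n²−1)] = 1 − 6×64 / (10×99)
  = 1 − 384/990 = 1 − 0.3879 ≈ 0.612

0.612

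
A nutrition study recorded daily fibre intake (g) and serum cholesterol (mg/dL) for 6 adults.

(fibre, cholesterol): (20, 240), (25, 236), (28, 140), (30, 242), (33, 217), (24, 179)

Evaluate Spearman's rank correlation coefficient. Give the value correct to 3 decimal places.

Rank fibre: 1, 3, 4, 5, 6, 2
Rank cholesterol: 5, 4, 1, 6, 3, 2
d = rank(fibre) − rank(cholesterol): -4, -1, 3, -1, 3, 0; Σd² = 36
ρ = 1 − 6Σd² / [n(n²−1)] = 1 − 6×36 / (6×35) = 1 − 216/210 ≈ -0.029

-0.029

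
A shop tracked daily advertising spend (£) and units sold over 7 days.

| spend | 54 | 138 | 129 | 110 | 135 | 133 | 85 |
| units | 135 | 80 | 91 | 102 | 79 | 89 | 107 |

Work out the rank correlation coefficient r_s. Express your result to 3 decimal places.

Rank spend: 1, 7, 4, 3, 6, 5, 2
Rank units: 7, 2, 4, 5, 1, 3, 6
d = rank(spend) − rank(units): -6, 5, 0, -2, 5, 2, -4; Σd² = 110
ρ = 1 − 6Σd² / [n(n²−1)] = 1 − 6×110 / (7×48) = 1 − 660/336 ≈ -0.964

-0.964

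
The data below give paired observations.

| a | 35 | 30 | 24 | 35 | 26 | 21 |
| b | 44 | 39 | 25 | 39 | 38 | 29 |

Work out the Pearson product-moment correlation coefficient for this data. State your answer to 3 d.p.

n = 6, Σa = 171, Σb = 214, Σa² = 5043, Σb² = 7888, Σab = 6272
nΣab − ΣaΣb = 37632 − 36594 = 1038
nΣa² − (Σa)² = 30258 − 29241 = 1017; nΣb² − (Σb)² = 47328 − 45796 = 1532
r = 1038 / √(1017 × 1532) = 1038 / 1248.2163 ≈ 0.832

0.832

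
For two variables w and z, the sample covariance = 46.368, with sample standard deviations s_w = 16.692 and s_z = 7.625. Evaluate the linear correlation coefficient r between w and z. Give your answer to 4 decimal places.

r = Cov(w,z) / (s_w · s_z) = 46.368 / (16.692 × 7.625)
  = 46.368 / 127.2765 ≈ 0.3643

0.3643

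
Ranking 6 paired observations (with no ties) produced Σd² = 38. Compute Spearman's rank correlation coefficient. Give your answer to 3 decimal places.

ρ = 1 − 6Σd² / [n(n²−1)] = 1 − 6×38 / (6×35)
  = 1 − 228/210 = 1 − 1.0857 ≈ -0.086

-0.086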